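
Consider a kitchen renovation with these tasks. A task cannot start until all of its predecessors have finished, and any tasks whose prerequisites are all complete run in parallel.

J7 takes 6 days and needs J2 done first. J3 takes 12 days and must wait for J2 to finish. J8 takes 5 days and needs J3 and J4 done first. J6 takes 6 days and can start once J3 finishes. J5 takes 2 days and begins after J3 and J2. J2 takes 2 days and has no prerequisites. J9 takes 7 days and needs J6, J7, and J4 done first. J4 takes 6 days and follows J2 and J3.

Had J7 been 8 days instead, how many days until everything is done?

Actual critical path: J2→J3→J4→J9 = 2+12+6+7 = 27 ⇒ 27 days.
J7 is off the critical path — its longest chain is 15 days, giving 12 of slack.
That remains the longest chain; total 27 days.

27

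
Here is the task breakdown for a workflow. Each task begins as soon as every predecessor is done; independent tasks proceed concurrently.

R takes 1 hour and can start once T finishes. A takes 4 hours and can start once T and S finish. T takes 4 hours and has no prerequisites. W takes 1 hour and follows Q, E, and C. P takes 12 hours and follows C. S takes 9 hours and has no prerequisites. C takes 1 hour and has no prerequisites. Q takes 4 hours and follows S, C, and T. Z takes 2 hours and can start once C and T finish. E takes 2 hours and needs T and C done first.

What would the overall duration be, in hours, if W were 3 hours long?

The binding path is S→Q→W = 9+4+1 = 14; finish at 14 hours.
W lies on that path, so at 3 hours the path becomes 16 hours.
That remains the longest chain; total 16 hours.

16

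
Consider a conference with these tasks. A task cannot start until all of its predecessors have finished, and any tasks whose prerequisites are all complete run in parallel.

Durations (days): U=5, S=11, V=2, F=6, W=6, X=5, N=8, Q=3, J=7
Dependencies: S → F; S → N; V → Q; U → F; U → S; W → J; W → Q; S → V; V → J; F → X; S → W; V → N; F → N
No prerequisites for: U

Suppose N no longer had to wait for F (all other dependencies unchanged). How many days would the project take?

With the dependency in place, U→S→F→N = 5+11+6+8 = 30 sets the finish at 30 days.
Without F→N, N's earliest start moves from 22 to 18.
The longest chain is now U→S→W→J = 5+11+6+7 = 29, so the project takes 29 days.

29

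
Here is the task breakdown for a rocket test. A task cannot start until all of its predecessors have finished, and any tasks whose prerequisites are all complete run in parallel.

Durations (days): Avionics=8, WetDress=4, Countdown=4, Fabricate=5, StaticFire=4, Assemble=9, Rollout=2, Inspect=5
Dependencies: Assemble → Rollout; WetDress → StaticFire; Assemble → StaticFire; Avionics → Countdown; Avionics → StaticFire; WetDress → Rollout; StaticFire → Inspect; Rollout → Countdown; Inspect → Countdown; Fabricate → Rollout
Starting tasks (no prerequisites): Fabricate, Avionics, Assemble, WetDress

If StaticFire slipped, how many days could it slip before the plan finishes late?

The longest chain is Assemble→StaticFire→Inspect→Countdown = 9+4+5+4 = 22; overall finish 22 days.
The longest chain containing StaticFire totals 22 days.
So StaticFire can slip 13 − 13 = 0 days.

0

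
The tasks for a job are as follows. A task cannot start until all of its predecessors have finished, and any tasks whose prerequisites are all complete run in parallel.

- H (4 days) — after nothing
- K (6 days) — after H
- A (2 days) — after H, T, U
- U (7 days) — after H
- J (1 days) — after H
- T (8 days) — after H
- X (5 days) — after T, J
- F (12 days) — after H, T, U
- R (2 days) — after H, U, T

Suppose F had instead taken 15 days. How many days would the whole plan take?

As given, the longest chain is H→T→F = 4+8+12 = 24, so the finish is 24 days.
Since F is critical, the +3 change carries straight to that chain (now 27 days).
No other chain overtakes it, so the finish is 27 days.

27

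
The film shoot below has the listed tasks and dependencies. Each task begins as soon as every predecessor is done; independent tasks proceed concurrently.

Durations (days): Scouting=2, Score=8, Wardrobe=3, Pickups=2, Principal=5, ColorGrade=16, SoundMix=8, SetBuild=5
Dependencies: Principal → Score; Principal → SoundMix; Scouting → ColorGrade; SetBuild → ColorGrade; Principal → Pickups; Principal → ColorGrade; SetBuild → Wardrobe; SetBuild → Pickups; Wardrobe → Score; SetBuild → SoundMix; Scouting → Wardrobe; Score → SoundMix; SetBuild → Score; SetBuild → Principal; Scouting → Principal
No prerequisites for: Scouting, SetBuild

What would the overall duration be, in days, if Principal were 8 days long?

29

Baseline: SetBuild→Principal→Score→SoundMix = 5+5+8+8 = 26 → 26 days.
Since Principal is critical, the +3 change carries straight to that chain (now 29 days).
The critical path is still SetBuild→Principal→Score→SoundMix; finish is now 29 days.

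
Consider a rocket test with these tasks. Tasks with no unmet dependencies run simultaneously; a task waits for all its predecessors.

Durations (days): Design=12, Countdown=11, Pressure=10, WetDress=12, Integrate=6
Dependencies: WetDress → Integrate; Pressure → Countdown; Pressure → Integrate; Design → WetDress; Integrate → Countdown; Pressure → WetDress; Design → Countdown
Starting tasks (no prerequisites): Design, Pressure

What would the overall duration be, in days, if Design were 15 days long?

44

Actual critical path: Design→WetDress→Integrate→Countdown = 12+12+6+11 = 41 ⇒ 41 days.
Design is on the critical path; changing it to 15 makes that path 44 days.
No other chain overtakes it, so the finish is 44 days.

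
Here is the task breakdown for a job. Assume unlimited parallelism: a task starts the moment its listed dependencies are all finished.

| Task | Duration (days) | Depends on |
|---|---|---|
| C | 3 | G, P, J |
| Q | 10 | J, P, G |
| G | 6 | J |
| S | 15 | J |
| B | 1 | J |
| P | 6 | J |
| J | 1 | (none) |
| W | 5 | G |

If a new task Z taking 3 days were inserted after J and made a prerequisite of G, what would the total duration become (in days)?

20

Originally the project takes 17 days.
With Z inserted, G now waits for max(J, Z).
New critical path: J→Z→G→Q = 1+3+6+10 = 20 ⇒ 20 days.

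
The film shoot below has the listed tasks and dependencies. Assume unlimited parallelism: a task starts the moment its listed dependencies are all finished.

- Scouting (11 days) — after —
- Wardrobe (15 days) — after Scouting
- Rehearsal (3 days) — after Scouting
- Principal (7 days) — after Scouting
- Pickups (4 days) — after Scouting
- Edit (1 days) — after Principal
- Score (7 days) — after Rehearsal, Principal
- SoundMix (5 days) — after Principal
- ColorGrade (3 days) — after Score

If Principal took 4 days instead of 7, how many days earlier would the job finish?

Actual critical path: Scouting→Principal→Score→ColorGrade = 11+7+7+3 = 28 ⇒ 28 days.
Principal is on the critical path; changing it to 4 makes that path 25 days.
New critical path: Scouting→Wardrobe = 11+15 = 26 ⇒ 26 days.
Change in finish: 26 − 28 = -2 days.

2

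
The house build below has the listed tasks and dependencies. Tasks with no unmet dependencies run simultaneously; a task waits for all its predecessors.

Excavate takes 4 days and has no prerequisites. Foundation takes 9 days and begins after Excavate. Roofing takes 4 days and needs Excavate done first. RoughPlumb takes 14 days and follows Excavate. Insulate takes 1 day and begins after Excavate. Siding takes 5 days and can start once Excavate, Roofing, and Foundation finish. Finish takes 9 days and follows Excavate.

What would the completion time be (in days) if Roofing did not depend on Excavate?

Before: longest chain Excavate→Foundation→Siding = 4+9+5 = 18, finish 18.
Without Excavate→Roofing, Roofing's earliest start moves from 4 to 0.
After: Excavate→Foundation→Siding = 4+9+5 = 18 → 18 days.

18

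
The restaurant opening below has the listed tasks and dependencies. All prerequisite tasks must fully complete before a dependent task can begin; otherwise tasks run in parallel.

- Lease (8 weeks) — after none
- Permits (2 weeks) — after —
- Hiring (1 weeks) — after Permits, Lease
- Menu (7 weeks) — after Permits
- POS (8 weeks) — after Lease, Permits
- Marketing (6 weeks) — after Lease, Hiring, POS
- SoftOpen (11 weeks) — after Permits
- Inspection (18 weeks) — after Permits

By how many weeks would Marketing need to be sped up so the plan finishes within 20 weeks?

2

Current finish: 22 weeks; target: 20.
Marketing is on every critical path, so each week cut from Marketing cuts the finish by one (this holds down to a finish of 20).
Need 22 − 20 = 2 weeks off Marketing → Marketing becomes 4 weeks, finish becomes 20.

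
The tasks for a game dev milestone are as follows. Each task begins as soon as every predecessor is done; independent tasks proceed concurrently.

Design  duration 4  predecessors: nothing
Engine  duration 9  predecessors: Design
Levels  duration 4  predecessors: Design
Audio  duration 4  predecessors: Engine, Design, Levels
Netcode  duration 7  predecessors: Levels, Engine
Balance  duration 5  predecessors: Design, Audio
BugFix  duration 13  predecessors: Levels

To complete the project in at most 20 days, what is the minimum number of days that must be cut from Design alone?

Current finish: 22 days; target: 20.
Design is on every critical path, so each day cut from Design cuts the finish by one (this holds down to a finish of 19).
Need 22 − 20 = 2 days off Design → Design becomes 2 days, finish becomes 20.

2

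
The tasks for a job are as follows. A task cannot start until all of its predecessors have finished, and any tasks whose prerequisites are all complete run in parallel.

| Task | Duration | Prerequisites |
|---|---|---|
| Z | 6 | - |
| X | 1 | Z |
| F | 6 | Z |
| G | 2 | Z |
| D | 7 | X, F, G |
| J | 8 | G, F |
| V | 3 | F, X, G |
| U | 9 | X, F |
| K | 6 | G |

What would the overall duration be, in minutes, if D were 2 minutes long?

21

Critical path before the change: Z→F→U = 6+6+9 = 21 giving 21 minutes.
D is off the critical path — its longest chain is 19 minutes, giving 2 of slack.
That remains the longest chain; total 21 minutes.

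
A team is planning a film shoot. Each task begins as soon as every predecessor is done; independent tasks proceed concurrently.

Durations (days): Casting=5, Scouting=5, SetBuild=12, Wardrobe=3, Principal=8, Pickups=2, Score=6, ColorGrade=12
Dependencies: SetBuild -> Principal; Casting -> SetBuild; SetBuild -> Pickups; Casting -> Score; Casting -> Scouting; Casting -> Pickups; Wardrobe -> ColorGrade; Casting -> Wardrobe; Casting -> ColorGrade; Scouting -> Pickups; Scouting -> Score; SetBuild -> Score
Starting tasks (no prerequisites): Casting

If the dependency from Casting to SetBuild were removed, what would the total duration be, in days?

20

Before: longest chain Casting→SetBuild→Principal = 5+12+8 = 25, finish 25.
Without Casting→SetBuild, SetBuild's earliest start moves from 5 to 0.
After: Casting→Wardrobe→ColorGrade = 5+3+12 = 20 → 20 days.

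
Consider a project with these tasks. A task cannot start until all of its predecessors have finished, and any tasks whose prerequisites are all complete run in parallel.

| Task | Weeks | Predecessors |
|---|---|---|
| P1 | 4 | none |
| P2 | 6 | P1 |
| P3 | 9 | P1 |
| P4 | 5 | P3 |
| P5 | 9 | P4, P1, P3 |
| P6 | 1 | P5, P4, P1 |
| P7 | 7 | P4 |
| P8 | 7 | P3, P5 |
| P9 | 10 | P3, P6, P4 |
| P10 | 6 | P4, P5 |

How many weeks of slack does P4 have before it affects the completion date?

0

Critical path: P1→P3→P4→P5→P6→P9 = 4+9+5+9+1+10 = 38, so the finish is 38 weeks.
Longest path through P4: 38 weeks (earliest finish 18, latest finish 18).
So P4 can slip 18 − 18 = 0 weeks.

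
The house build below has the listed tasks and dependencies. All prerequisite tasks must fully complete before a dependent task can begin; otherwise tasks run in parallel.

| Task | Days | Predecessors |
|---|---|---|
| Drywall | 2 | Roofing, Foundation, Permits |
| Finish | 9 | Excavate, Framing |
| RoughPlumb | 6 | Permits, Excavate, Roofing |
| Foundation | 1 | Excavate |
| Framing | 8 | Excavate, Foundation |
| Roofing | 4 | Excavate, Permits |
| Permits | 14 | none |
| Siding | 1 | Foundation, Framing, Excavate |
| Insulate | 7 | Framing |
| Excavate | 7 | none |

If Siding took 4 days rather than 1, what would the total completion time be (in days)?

Critical path before the change: Excavate→Foundation→Framing→Finish = 7+1+8+9 = 25 giving 25 days.
The longest path through Siding is only 17 days, so Siding has float 8.
The critical path is still Excavate→Foundation→Framing→Finish; finish is now 25 days.

25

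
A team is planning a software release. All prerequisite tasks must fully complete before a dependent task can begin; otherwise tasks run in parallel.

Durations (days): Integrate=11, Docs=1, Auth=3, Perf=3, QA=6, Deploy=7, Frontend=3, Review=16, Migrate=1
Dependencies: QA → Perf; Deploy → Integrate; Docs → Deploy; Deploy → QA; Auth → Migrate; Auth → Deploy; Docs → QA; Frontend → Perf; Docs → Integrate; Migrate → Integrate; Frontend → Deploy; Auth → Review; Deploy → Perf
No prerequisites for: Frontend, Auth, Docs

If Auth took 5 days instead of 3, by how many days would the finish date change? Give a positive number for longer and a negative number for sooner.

2

Actual critical path: Auth→Deploy→Integrate = 3+7+11 = 21 ⇒ 21 days.
Auth lies on that path, so at 5 days the path becomes 23 days.
That remains the longest chain; total 23 days.
Change in finish: 23 − 21 = +2 days.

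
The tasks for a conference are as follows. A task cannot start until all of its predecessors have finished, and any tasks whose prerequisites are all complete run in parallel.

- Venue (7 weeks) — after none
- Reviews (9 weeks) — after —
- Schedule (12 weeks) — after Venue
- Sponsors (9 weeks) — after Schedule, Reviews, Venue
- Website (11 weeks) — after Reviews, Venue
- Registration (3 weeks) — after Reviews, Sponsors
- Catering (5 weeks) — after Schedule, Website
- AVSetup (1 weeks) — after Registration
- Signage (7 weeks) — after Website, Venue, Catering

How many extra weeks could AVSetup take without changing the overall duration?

0

The longest chain is Venue→Schedule→Sponsors→Registration→AVSetup = 7+12+9+3+1 = 32; overall finish 32 weeks.
Longest path through AVSetup: 32 weeks (earliest finish 32, latest finish 32).
Slack of AVSetup = 31 − 31 = 0 weeks.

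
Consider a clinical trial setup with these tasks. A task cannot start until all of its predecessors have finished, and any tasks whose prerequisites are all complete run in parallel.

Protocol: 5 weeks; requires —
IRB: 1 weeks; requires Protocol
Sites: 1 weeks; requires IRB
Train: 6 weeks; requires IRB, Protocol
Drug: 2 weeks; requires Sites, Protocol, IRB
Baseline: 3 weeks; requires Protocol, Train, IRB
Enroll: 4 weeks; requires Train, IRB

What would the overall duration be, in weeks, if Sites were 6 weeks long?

The binding path is Protocol→IRB→Train→Enroll = 5+1+6+4 = 16; finish at 16 weeks.
The longest path through Sites is only 9 weeks, so Sites has float 7.
That remains the longest chain; total 16 weeks.

16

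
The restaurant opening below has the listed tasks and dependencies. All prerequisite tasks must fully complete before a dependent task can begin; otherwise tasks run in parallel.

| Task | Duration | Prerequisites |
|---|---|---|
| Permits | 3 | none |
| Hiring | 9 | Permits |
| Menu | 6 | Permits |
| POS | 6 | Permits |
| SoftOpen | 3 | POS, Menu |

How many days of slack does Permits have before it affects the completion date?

Critical path: Permits→Hiring = 3+9 = 12, so the finish is 12 days.
The longest chain containing Permits totals 12 days.
Float = 12 − 12 = 0.

0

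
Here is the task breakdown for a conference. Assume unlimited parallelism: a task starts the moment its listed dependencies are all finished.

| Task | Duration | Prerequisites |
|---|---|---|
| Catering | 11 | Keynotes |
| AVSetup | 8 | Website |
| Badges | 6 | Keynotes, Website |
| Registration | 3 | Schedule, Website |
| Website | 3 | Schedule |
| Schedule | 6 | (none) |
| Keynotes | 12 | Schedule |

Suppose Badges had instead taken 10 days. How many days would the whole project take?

29

The binding path is Schedule→Keynotes→Catering = 6+12+11 = 29; finish at 29 days.
The longest path through Badges is only 24 days, so Badges has float 5.
No other chain overtakes it, so the finish is 29 days.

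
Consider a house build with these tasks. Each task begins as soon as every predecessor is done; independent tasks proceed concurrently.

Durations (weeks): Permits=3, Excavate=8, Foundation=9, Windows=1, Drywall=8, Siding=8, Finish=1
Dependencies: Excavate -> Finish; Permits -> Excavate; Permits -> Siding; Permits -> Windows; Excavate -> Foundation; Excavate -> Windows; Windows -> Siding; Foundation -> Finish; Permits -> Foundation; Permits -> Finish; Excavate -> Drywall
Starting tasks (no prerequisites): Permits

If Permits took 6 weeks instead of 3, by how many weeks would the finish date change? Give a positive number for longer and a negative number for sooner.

As given, the longest chain is Permits→Excavate→Foundation→Finish = 3+8+9+1 = 21, so the finish is 21 weeks.
Since Permits is critical, the +3 change carries straight to that chain (now 24 weeks).
No other chain overtakes it, so the finish is 24 weeks.
Change in finish: 24 − 21 = +3 weeks.

3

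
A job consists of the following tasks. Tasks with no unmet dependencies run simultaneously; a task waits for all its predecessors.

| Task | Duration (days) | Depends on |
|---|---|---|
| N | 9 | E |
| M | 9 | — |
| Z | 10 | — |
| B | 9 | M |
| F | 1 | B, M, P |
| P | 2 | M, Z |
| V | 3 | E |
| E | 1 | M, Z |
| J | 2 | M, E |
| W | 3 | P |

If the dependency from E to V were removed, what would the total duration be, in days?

20

Before: longest chain Z→E→N = 10+1+9 = 20, finish 20.
Without E→V, V's earliest start moves from 11 to 0.
The longest chain is now Z→E→N = 10+1+9 = 20, so the job takes 20 days.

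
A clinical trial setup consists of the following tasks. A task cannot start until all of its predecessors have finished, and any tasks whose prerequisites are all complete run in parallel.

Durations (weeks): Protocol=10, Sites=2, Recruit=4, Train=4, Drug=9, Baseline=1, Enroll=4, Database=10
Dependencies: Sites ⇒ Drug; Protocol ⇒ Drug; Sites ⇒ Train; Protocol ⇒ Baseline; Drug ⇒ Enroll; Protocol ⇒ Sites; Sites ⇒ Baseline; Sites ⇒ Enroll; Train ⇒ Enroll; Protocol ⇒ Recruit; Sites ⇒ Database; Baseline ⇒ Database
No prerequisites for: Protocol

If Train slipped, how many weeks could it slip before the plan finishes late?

Critical path: Protocol→Sites→Drug→Enroll = 10+2+9+4 = 25, so the finish is 25 weeks.
The longest chain containing Train totals 20 weeks.
So Train can slip 21 − 16 = 5 weeks.

5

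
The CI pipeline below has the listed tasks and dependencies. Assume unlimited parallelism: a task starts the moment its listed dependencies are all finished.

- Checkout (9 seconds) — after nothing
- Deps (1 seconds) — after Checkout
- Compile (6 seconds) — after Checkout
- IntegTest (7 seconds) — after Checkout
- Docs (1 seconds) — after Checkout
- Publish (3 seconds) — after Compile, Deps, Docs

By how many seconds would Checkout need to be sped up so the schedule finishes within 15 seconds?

Current finish: 18 seconds; target: 15.
Checkout is on every critical path, so each second cut from Checkout cuts the finish by one (this holds down to a finish of 10).
Need 18 − 15 = 3 seconds off Checkout → Checkout becomes 6 seconds, finish becomes 15.

3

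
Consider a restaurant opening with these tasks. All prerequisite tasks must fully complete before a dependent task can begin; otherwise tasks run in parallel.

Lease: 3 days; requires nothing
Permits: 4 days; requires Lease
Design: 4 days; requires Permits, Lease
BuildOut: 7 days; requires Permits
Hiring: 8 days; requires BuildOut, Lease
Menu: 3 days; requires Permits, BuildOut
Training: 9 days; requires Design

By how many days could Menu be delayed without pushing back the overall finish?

The longest chain is Lease→Permits→BuildOut→Hiring = 3+4+7+8 = 22; overall finish 22 days.
Menu finishes as early as 17 and must finish by 22.
Slack of Menu = 19 − 14 = 5 days.

5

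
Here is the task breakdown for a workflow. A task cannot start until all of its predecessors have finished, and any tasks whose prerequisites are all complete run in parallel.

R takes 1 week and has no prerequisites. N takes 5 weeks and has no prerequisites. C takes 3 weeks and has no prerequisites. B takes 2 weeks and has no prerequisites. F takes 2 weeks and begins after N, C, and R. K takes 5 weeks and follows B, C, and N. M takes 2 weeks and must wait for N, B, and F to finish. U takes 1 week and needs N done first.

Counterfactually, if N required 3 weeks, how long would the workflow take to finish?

Critical path before the change: N→K = 5+5 = 10 giving 10 weeks.
N lies on that path, so at 3 weeks the path becomes 8 weeks.
The critical path is still N→K; finish is now 8 weeks.

8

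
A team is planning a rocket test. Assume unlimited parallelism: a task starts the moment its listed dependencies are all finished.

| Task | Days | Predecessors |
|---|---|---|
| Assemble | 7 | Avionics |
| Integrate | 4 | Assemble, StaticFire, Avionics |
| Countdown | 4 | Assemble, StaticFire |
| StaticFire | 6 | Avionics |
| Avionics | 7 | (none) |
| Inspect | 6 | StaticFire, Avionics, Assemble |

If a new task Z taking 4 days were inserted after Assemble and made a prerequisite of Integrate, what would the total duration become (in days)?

22

Originally the plan takes 20 days.
With Z inserted, Integrate now waits for max(Assemble, StaticFire, Avionics, Z).
New critical path: Avionics→Assemble→Z→Integrate = 7+7+4+4 = 22 ⇒ 22 days.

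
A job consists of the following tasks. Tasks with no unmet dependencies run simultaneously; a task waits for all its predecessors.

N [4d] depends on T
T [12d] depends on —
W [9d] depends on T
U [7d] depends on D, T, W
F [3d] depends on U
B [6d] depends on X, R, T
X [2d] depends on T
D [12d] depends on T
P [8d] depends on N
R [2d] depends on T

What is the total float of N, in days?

The longest chain is T→D→U→F = 12+12+7+3 = 34; overall finish 34 days.
N finishes as early as 16 and must finish by 26.
Float = 34 − 24 = 10.

10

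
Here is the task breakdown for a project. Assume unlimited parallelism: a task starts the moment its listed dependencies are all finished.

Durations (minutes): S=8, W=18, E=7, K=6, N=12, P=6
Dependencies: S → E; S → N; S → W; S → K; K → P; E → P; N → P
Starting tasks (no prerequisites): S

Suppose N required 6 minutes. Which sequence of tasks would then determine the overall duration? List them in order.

S, W

Baseline: S→N→P = 8+12+6 = 26 → 26 minutes.
N lies on that path, so at 6 minutes the path becomes 20 minutes.
The binding chain switches to S→W = 8+18 = 26; finish 26 minutes.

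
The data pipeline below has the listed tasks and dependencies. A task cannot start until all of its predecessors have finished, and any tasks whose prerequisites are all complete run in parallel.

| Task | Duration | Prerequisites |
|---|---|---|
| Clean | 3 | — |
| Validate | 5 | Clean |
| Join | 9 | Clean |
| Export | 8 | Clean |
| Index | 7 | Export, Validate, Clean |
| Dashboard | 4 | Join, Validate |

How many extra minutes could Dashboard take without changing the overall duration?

2

Critical path: Clean→Export→Index = 3+8+7 = 18, so the finish is 18 minutes.
The longest chain containing Dashboard totals 16 minutes.
Slack of Dashboard = 14 − 12 = 2 minutes.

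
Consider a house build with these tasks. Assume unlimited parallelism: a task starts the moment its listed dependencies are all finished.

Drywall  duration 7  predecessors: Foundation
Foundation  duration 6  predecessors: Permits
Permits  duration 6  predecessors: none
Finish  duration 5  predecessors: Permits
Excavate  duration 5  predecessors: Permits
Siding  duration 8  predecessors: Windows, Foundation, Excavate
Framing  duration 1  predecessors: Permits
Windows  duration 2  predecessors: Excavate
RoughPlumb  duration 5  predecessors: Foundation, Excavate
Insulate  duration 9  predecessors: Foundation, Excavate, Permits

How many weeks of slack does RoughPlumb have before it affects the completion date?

Critical path: Permits→Excavate→Windows→Siding = 6+5+2+8 = 21, so the finish is 21 weeks.
The longest chain containing RoughPlumb totals 17 weeks.
Slack of RoughPlumb = 16 − 12 = 4 weeks.

4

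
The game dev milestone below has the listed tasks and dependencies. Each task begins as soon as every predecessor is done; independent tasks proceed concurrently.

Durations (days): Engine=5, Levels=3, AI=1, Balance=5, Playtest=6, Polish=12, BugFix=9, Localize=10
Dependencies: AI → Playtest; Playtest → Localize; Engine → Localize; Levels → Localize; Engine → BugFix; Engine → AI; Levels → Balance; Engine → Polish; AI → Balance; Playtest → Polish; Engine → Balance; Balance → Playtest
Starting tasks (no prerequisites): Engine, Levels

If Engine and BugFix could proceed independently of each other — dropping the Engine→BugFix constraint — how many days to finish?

29

With the dependency in place, Engine→AI→Balance→Playtest→Polish = 5+1+5+6+12 = 29 sets the finish at 29 days.
Without Engine→BugFix, BugFix's earliest start moves from 5 to 0.
After: Engine→AI→Balance→Playtest→Polish = 5+1+5+6+12 = 29 → 29 days.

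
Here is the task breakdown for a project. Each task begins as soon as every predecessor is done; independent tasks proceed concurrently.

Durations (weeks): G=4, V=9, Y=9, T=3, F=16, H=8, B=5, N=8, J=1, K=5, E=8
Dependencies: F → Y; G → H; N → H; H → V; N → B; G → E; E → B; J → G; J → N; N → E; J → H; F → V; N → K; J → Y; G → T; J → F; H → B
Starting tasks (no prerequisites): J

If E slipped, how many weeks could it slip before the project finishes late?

Critical path: J→F→Y = 1+16+9 = 26, so the finish is 26 weeks.
The longest chain containing E totals 22 weeks.
Slack of E = 13 − 9 = 4 weeks.

4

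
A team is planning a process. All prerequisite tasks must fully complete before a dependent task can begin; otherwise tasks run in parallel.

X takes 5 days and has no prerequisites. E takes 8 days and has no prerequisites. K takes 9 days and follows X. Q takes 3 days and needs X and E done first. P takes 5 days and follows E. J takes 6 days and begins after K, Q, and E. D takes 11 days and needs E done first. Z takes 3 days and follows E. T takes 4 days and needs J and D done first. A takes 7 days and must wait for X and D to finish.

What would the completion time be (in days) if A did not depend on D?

Original critical path: E→D→A = 8+11+7 = 26 ⇒ 26 days.
Without D→A, A's earliest start moves from 19 to 5.
The longest chain is now X→K→J→T = 5+9+6+4 = 24, so the plan takes 24 days.

24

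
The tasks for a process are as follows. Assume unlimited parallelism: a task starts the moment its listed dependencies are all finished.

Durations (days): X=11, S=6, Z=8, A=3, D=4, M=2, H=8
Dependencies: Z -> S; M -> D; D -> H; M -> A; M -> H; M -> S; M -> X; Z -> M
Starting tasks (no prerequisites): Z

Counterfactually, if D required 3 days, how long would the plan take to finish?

21

Baseline: Z→M→D→H = 8+2+4+8 = 22 → 22 days.
D is on the critical path; changing it to 3 makes that path 21 days.
That remains the longest chain; total 21 days.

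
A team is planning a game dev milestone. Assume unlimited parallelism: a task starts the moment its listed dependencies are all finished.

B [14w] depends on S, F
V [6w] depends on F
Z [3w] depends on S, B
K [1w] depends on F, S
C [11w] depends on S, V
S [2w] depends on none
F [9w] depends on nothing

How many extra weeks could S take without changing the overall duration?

7

F→V→C = 9+6+11 = 26 sets the makespan at 26 weeks.
Longest path through S: 19 weeks (earliest finish 2, latest finish 9).
Slack of S = 7 − 0 = 7 weeks.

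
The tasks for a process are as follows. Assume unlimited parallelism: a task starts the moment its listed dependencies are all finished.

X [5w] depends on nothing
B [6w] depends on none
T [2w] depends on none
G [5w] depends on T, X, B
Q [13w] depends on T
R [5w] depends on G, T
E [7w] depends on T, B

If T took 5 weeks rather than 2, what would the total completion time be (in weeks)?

Actual critical path: B→G→R = 6+5+5 = 16 ⇒ 16 weeks.
T has 1 week of float (longest path through it is 15).
New critical path: T→Q = 5+13 = 18 ⇒ 18 weeks.

18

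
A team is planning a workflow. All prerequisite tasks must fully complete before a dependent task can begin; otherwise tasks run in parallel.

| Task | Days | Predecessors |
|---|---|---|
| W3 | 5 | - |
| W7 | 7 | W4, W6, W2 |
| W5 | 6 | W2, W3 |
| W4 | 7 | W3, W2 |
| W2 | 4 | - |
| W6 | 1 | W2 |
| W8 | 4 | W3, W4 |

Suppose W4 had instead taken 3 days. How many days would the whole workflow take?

Actual critical path: W3→W4→W7 = 5+7+7 = 19 ⇒ 19 days.
W4 lies on that path, so at 3 days the path becomes 15 days.
No other chain overtakes it, so the finish is 15 days.

15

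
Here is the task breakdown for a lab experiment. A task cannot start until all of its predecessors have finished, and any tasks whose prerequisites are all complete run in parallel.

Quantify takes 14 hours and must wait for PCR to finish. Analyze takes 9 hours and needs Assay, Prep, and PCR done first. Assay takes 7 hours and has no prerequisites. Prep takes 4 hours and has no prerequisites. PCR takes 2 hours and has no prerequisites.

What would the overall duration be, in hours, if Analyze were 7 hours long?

16

Actual critical path: Assay→Analyze = 7+9 = 16 ⇒ 16 hours.
Analyze is on the critical path; changing it to 7 makes that path 14 hours.
New critical path: PCR→Quantify = 2+14 = 16 ⇒ 16 hours.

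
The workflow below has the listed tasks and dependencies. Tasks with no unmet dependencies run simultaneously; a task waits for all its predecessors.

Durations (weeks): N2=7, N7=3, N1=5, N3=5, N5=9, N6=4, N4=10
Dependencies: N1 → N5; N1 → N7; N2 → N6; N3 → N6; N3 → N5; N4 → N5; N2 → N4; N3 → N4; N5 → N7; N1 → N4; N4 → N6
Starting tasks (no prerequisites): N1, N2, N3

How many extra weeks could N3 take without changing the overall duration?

2

The longest chain is N2→N4→N5→N7 = 7+10+9+3 = 29; overall finish 29 weeks.
Longest path through N3: 27 weeks (earliest finish 5, latest finish 7).
So N3 can slip 7 − 5 = 2 weeks.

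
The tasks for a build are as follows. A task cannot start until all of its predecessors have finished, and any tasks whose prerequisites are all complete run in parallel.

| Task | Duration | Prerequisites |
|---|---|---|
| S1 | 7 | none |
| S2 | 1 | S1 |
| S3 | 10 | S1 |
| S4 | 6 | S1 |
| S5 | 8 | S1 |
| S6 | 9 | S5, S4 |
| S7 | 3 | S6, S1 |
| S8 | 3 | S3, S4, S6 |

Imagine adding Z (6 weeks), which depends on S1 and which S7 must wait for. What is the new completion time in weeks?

Originally the project takes 27 weeks.
With Z inserted, S7 now waits for max(S6, S1, Z).
New critical path: S1→S5→S6→S7 = 7+8+9+3 = 27 ⇒ 27 weeks.

27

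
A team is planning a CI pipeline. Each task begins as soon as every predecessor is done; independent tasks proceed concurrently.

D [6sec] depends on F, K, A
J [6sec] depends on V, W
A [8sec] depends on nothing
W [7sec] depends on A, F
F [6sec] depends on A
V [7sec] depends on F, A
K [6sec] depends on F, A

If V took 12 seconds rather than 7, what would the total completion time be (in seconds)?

32

Baseline: A→F→V→J = 8+6+7+6 = 27 → 27 seconds.
Since V is critical, the +5 change carries straight to that chain (now 32 seconds).
No other chain overtakes it, so the finish is 32 seconds.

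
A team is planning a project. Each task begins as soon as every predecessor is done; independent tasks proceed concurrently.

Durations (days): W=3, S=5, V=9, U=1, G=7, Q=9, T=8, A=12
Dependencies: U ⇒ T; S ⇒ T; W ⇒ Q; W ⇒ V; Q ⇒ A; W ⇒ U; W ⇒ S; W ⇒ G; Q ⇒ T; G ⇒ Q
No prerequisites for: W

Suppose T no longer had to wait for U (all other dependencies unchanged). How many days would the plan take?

Original critical path: W→G→Q→A = 3+7+9+12 = 31 ⇒ 31 days.
Dropping U→T doesn't change T's earliest start (19); another predecessor still binds.
After: W→G→Q→A = 3+7+9+12 = 31 → 31 days.

31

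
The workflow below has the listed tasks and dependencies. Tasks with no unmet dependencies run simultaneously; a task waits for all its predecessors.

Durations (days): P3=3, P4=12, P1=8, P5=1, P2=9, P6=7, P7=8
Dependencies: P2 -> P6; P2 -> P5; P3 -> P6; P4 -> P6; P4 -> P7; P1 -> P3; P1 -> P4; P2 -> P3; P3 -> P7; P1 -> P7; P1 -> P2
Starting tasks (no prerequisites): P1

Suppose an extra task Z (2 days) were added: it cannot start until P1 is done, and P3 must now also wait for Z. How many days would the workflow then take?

Originally the workflow takes 28 days.
With Z inserted, P3 now waits for max(P2, P1, Z).
New critical path: P1→P2→P3→P7 = 8+9+3+8 = 28 ⇒ 28 days.

28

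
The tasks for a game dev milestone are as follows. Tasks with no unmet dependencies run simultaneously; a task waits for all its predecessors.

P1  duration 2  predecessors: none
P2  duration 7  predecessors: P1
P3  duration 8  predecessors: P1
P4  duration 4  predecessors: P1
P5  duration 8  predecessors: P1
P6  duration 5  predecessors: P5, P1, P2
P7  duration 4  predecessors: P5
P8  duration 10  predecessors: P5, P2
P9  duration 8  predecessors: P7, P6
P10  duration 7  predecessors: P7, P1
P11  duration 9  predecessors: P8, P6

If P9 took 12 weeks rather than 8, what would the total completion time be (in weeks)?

Actual critical path: P1→P5→P8→P11 = 2+8+10+9 = 29 ⇒ 29 weeks.
P9 is off the critical path — its longest chain is 23 weeks, giving 6 of slack.
That remains the longest chain; total 29 weeks.

29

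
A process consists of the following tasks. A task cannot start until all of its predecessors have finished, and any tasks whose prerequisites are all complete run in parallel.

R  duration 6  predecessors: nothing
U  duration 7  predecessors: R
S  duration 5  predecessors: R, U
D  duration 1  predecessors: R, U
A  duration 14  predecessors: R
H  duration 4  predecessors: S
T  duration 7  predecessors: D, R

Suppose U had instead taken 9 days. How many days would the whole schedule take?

24

The binding path is R→U→S→H = 6+7+5+4 = 22; finish at 22 days.
U lies on that path, so at 9 days the path becomes 24 days.
No other chain overtakes it, so the finish is 24 days.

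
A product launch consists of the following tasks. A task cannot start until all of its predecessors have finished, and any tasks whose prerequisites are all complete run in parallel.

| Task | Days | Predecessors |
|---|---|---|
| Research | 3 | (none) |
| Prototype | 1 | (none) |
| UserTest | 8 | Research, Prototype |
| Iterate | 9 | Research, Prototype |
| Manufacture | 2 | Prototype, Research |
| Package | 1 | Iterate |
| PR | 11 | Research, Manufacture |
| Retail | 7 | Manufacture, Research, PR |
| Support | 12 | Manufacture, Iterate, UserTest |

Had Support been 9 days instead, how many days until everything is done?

23

Critical path before the change: Research→Iterate→Support = 3+9+12 = 24 giving 24 days.
Since Support is critical, the -3 change carries straight to that chain (now 21 days).
Now Research→Manufacture→PR→Retail = 3+2+11+7 = 23 is longest, so the finish becomes 23 days.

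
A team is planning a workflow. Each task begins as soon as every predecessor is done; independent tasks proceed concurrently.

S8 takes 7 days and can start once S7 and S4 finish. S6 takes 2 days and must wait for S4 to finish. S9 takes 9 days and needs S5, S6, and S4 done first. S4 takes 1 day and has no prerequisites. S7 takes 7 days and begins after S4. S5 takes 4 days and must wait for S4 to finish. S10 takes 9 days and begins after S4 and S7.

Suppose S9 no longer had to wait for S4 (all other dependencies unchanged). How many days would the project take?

With the dependency in place, S4→S7→S10 = 1+7+9 = 17 sets the finish at 17 days.
Dropping S4→S9 doesn't change S9's earliest start (5); another predecessor still binds.
The longest chain is now S4→S7→S10 = 1+7+9 = 17, so the project takes 17 days.

17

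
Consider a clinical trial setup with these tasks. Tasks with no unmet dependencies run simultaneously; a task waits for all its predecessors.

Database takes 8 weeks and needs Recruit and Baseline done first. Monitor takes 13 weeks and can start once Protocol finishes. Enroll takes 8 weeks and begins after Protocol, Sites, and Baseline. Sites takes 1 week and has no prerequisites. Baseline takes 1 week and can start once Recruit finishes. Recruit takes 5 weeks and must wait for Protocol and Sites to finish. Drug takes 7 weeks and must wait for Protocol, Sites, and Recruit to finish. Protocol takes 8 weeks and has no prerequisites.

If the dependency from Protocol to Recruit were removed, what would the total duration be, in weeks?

Before: longest chain Protocol→Recruit→Baseline→Enroll = 8+5+1+8 = 22, finish 22.
Without Protocol→Recruit, Recruit's earliest start moves from 8 to 1.
After: Protocol→Monitor = 8+13 = 21 → 21 weeks.

21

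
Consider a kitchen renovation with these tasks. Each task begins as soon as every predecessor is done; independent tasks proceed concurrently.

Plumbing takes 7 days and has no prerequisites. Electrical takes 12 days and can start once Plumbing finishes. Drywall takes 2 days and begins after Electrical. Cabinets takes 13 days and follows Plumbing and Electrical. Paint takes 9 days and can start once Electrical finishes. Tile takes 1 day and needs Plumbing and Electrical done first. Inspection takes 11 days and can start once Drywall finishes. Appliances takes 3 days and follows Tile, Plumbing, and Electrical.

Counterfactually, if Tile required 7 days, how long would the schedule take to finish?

32

Baseline: Plumbing→Electrical→Drywall→Inspection = 7+12+2+11 = 32 → 32 days.
The longest path through Tile is only 23 days, so Tile has float 9.
No other chain overtakes it, so the finish is 32 days.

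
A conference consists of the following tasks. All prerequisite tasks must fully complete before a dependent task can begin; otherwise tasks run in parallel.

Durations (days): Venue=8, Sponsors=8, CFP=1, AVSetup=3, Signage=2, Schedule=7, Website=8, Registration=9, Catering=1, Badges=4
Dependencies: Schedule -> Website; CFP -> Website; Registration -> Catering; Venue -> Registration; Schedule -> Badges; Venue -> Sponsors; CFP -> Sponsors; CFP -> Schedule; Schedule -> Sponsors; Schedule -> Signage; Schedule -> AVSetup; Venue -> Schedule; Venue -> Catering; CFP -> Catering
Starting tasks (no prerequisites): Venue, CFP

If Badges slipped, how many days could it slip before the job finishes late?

4

Critical path: Venue→Schedule→Sponsors = 8+7+8 = 23, so the finish is 23 days.
The longest chain containing Badges totals 19 days.
Slack of Badges = 19 − 15 = 4 days.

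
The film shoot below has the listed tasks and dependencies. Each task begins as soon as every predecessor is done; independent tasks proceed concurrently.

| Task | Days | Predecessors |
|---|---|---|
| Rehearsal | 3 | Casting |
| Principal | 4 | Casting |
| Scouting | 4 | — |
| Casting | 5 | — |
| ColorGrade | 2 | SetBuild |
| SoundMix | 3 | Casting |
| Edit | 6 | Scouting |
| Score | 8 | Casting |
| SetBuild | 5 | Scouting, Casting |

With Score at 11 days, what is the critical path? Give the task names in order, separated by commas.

The binding path is Casting→Score = 5+8 = 13; finish at 13 days.
Score lies on that path, so at 11 days the path becomes 16 days.
The critical path is still Casting→Score; finish is now 16 days.

Casting, Score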